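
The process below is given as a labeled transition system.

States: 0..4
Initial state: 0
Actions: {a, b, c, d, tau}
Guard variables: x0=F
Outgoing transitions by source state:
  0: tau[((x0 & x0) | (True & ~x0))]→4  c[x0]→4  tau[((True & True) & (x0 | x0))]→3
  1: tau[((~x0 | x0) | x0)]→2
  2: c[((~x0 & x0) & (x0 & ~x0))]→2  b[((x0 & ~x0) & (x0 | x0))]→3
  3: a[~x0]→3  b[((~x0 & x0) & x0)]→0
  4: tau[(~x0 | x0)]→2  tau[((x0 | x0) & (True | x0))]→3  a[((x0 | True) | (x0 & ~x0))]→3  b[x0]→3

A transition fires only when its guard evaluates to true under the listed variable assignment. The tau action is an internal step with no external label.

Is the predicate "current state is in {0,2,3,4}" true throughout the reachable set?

Allowed set {0,2,3,4}
Reach set: {0,2,3,4}
  0: ✓
  2: ✓
  3: ✓
  4: ✓

Answer: INVARIANT HOLDS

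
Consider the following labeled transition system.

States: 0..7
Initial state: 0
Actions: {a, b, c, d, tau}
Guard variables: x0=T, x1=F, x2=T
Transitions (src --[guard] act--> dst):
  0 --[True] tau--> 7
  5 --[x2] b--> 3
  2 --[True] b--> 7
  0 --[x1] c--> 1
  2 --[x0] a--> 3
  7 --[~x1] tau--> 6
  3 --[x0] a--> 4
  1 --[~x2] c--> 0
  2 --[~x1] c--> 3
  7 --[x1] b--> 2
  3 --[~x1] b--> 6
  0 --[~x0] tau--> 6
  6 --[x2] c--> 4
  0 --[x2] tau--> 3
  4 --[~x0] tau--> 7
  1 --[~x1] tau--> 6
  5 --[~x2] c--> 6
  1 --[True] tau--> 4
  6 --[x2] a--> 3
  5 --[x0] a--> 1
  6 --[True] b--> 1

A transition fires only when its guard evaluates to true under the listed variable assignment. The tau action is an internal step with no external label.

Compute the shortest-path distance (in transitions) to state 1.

Answer: 3

Working:
Breadth-first toward 1:
  Layer 0: {0}
  Layer 1: {3,7}
  Layer 2: {4,6}
  Layer 3: {1}
first hit 1 at d=3 via tau·b·b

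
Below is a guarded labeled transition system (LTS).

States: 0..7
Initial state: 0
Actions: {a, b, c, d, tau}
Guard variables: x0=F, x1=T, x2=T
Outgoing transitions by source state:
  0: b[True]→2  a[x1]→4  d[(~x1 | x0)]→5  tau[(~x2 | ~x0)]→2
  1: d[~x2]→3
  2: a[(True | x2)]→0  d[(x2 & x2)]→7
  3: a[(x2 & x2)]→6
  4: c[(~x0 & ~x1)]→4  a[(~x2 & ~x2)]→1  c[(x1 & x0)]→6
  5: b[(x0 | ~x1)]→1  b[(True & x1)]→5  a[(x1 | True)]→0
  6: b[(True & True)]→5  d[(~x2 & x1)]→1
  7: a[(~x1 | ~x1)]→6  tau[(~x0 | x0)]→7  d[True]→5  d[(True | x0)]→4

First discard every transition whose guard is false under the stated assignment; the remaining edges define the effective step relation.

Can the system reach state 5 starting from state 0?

After dropping false guards: 12 live edges.
depth 0: {0}
depth 1: {2,4}  now seen {0,2,4}
depth 2: {7}  now seen {0,2,4,7}
depth 3: {5}  now seen {0,2,4,5,7}
Reach set: {0,2,4,5,7}
trace reaching 5: b·d·d

Answer: REACHABLE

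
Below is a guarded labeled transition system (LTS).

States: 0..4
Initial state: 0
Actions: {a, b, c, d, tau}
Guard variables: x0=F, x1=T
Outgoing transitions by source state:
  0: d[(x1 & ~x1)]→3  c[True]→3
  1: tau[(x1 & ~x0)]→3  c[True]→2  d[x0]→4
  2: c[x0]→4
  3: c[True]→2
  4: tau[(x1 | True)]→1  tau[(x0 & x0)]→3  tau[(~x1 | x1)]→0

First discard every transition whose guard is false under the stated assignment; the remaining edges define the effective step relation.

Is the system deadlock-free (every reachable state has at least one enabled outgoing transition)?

Answer: DEADLOCK at state 2

Analysis:
R = {0,2,3}
  0: c→3  [1 exit(s)]
  2: ∅  [deadlock]
  3: c→2  [1 exit(s)]
witness 2: c·c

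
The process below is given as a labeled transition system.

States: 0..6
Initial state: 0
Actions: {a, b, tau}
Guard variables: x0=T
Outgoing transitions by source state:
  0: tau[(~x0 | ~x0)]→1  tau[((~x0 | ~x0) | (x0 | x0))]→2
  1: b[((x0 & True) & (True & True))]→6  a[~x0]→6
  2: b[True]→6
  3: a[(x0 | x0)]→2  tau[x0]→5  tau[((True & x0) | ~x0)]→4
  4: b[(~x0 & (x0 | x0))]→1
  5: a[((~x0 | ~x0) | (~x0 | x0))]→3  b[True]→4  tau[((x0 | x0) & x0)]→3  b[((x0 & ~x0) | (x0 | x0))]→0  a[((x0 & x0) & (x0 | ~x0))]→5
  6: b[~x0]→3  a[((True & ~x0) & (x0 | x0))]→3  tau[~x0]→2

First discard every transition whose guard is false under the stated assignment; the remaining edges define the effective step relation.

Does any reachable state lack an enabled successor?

Answer: DEADLOCK at state 6

Working:
Reachable = {0,2,6}
  0: tau→2  [1 exit(s)]
  2: b→6  [1 exit(s)]
  6: ∅  [STUCK]
Path to 6: tau·b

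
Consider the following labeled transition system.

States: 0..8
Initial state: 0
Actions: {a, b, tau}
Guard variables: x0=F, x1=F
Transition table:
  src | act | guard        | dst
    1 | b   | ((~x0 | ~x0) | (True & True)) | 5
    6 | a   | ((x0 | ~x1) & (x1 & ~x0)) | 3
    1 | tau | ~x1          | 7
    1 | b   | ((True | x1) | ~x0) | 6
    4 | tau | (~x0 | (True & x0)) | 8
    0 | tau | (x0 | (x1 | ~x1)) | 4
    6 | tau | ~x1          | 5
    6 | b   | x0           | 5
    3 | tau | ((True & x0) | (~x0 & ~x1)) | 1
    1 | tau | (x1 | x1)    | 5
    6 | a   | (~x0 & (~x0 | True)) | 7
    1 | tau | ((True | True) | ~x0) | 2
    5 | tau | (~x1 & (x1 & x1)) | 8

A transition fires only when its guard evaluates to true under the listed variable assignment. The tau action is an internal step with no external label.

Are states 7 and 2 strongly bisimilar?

Refine partition for ~:
  π0 = {{0,1,2,3,4,5,6,7,8}}
  π1 = {{0,3,4},{1},{2,5,7,8},{6}}
  π2 = {{0},{1},{2,5,7,8},{3},{4},{6}}
6 equivalence class(es) (converged in 3)
class of 7: {2,5,7,8}; class of 2: {2,5,7,8}

Answer: BISIMILAR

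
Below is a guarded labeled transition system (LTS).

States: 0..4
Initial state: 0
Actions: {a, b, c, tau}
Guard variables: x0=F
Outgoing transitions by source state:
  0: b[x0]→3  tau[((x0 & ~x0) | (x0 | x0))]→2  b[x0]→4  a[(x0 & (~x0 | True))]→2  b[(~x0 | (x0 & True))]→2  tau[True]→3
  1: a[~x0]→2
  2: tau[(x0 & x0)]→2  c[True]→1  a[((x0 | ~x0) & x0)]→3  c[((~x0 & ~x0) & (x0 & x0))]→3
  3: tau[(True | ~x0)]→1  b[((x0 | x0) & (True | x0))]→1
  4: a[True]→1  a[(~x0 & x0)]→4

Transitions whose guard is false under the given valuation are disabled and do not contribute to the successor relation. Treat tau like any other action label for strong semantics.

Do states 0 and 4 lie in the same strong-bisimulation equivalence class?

Refine partition for ~:
  P[0] = {{0,1,2,3,4}}
  P[1] = {{0},{1,4},{2},{3}}
  P[2] = {{0},{1},{2},{3},{4}}
stable after 3 split(s): 5 block(s)
0∈{0}, 4∈{4}

Answer: NOT BISIMILAR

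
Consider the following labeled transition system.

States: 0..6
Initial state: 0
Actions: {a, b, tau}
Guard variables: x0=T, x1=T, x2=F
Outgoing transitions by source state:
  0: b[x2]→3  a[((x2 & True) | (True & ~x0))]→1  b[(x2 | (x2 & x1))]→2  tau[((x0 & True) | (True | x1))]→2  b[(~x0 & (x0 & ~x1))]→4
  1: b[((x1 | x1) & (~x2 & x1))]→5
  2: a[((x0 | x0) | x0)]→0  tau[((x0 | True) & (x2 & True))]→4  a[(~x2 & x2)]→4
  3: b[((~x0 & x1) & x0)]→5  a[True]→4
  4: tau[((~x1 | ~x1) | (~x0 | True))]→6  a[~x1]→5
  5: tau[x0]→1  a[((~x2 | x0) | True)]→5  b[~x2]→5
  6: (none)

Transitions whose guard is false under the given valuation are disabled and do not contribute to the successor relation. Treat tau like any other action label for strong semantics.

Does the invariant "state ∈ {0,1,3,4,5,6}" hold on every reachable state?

Answer: INVARIANT VIOLATED at state 2

Trace:
Safe = {0,1,3,4,5,6}
Reachable = {0,2}
  0: ok
  2: ✗ unsafe
reach 2 via tau — violates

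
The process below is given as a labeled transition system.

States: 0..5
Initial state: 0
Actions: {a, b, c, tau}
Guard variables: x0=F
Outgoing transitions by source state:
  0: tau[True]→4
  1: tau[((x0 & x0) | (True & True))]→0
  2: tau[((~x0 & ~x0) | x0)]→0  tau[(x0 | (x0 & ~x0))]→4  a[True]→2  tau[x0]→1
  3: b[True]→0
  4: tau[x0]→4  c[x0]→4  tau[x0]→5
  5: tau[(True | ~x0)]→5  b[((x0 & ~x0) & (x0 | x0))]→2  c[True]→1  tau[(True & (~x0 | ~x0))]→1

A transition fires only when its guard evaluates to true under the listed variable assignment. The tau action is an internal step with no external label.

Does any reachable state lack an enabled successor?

R = {0,4}
  0: tau→4  [1 exit(s)]
  4: ∅  [no exit]
trace reaching 4: tau

Answer: DEADLOCK at state 4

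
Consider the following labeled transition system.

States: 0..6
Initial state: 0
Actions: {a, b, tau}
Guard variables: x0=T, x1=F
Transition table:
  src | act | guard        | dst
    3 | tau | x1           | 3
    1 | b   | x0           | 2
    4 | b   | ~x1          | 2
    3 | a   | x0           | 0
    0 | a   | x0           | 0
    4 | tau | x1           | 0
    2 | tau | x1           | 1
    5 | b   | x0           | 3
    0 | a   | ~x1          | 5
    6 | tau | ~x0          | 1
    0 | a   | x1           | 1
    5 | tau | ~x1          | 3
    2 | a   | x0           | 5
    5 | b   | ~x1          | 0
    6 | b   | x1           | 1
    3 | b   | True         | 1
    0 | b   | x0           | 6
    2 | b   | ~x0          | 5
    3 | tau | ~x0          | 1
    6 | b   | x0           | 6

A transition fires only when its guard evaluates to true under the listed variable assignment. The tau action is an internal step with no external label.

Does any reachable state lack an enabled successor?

Reachable = {0,1,2,3,5,6}
  0: a→0  a→5  b→6  [3 exit(s)]
  1: b→2  [1 exit(s)]
  2: a→5  [1 exit(s)]
  3: a→0  b→1  [2 exit(s)]
  5: b→0  b→3  tau→3  [3 exit(s)]
  6: b→6  [1 exit(s)]

Answer: DEADLOCK-FREE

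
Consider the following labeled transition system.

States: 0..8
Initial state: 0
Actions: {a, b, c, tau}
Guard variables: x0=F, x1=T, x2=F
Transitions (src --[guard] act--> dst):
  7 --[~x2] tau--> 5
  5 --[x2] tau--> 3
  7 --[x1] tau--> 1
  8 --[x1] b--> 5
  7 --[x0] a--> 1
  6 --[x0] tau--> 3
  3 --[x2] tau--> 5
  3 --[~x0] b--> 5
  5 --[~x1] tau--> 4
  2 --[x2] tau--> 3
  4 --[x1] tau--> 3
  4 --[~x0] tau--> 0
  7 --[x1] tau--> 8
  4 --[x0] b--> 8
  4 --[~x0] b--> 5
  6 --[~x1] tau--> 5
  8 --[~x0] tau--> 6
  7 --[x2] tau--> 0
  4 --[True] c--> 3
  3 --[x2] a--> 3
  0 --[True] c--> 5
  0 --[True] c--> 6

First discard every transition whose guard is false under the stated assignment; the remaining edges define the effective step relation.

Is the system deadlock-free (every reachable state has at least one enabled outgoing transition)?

Reach set: {0,5,6}
  0: c→5  c→6  [2 exit(s)]
  5: ∅  [STUCK]
  6: ∅  [STUCK]
trace reaching 5: c

Answer: DEADLOCK at state 5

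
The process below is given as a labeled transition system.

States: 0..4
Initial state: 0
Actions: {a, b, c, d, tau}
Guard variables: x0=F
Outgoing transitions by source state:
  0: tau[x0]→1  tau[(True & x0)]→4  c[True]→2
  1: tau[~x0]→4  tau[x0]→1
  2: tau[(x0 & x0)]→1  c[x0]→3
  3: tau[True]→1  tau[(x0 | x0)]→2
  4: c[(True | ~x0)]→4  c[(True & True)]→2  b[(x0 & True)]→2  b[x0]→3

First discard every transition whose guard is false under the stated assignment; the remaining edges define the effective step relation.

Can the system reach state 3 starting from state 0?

After dropping false guards: 5 live edges.
depth 0: {0}
depth 1: {2}  cumulative {0,2}
Reach set: {0,2}

Answer: UNREACHABLE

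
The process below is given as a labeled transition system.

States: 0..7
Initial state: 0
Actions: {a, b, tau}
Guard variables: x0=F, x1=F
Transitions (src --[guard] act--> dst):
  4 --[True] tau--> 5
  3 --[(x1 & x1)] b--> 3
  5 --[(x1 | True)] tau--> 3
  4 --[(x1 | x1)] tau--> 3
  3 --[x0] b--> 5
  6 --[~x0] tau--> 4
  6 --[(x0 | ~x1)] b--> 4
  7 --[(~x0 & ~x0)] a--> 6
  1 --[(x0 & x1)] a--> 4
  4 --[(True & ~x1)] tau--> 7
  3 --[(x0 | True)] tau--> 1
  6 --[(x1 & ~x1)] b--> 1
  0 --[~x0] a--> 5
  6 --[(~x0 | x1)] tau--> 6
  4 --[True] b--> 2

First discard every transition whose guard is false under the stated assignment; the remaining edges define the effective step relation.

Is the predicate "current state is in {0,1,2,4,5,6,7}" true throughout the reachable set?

Allowed set {0,1,2,4,5,6,7}
Reachable = {0,1,3,5}
  0: ok
  1: ok
  3: outside
  5: ok
witness against invariant: a·tau → 3

Answer: INVARIANT VIOLATED at state 3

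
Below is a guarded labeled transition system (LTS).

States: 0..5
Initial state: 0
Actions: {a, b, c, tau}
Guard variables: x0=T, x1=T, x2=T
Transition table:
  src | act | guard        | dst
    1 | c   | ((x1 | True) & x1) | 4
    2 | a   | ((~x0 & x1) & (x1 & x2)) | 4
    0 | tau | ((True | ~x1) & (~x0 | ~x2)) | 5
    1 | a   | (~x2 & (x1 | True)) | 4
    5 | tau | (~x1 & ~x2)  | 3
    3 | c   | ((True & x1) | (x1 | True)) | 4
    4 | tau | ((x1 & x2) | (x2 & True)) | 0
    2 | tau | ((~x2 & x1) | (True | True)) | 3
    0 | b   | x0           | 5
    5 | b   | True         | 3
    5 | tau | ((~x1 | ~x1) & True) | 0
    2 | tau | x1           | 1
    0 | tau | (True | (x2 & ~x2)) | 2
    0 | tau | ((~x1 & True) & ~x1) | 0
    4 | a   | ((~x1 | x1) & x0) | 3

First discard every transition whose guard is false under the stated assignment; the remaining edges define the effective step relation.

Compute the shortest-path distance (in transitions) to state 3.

Answer: 2

Working:
BFS to 3:
  L0 = {0}
  L1 = {2,5}
  L2 = {1,3}
first hit 3 at d=2 via b·b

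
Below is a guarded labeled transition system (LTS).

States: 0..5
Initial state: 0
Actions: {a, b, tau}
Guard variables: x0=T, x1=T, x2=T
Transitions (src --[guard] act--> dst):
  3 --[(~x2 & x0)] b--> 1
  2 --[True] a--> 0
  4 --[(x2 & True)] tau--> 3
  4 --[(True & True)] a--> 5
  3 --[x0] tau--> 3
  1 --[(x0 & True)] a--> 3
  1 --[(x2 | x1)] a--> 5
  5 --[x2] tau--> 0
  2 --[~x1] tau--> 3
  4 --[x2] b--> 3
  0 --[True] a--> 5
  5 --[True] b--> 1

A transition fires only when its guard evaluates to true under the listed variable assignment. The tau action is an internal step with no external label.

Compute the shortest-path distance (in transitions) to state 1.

Answer: 2

Analysis:
Layered search for 1:
  L0 = {0}
  L1 = {5}
  L2 = {1}
1 enters at depth 2; path a·b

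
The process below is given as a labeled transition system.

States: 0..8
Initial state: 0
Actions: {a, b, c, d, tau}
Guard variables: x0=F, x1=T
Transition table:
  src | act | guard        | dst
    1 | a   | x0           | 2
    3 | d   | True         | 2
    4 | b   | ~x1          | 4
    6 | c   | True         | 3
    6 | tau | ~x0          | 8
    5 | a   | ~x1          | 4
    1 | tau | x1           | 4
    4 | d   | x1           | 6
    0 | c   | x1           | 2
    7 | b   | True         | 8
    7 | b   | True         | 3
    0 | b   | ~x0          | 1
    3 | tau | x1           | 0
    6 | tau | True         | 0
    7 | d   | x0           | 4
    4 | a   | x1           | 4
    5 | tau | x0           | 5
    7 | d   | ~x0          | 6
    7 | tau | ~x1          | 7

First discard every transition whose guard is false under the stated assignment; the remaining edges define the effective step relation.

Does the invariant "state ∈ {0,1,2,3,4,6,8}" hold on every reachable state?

Inv-set: {0,1,2,3,4,6,8}
R = {0,1,2,3,4,6,8}
  0: safe
  1: safe
  2: safe
  3: safe
  4: safe
  6: safe
  8: safe

Answer: INVARIANT HOLDS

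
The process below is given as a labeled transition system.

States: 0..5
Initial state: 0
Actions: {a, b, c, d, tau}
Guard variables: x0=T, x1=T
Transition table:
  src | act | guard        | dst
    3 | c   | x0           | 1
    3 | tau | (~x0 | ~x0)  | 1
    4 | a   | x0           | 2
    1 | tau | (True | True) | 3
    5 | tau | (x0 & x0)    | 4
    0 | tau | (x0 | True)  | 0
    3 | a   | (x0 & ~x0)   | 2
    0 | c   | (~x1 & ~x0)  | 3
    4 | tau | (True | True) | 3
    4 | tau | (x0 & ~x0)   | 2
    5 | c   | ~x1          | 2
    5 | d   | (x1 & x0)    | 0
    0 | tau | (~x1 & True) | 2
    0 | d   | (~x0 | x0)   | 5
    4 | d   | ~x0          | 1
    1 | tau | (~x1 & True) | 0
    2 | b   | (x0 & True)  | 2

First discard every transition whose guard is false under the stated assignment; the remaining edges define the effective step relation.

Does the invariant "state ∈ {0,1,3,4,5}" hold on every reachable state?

Inv-set: {0,1,3,4,5}
R = {0,1,2,3,4,5}
  0: safe
  1: safe
  2: ✗ unsafe
  3: safe
  4: safe
  5: safe
reach 2 via d·tau·a — violates

Answer: INVARIANT VIOLATED at state 2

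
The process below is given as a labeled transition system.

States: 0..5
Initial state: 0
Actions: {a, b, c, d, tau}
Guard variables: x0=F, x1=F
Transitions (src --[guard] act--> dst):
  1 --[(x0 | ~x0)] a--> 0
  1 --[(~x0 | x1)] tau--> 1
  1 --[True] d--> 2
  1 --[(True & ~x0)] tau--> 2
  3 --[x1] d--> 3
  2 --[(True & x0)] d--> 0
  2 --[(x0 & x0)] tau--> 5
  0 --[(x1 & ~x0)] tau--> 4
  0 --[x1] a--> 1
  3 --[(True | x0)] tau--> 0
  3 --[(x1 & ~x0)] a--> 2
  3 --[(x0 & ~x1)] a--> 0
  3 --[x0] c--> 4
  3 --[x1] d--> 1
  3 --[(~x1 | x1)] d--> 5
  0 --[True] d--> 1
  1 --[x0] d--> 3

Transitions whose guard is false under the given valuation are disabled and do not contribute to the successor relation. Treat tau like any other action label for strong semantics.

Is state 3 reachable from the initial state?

Answer: UNREACHABLE

Analysis:
After dropping false guards: 7 live edges.
Layer 0: {0}
Layer 1: {1}  now seen {0,1}
Layer 2: {2}  now seen {0,1,2}
R = {0,1,2}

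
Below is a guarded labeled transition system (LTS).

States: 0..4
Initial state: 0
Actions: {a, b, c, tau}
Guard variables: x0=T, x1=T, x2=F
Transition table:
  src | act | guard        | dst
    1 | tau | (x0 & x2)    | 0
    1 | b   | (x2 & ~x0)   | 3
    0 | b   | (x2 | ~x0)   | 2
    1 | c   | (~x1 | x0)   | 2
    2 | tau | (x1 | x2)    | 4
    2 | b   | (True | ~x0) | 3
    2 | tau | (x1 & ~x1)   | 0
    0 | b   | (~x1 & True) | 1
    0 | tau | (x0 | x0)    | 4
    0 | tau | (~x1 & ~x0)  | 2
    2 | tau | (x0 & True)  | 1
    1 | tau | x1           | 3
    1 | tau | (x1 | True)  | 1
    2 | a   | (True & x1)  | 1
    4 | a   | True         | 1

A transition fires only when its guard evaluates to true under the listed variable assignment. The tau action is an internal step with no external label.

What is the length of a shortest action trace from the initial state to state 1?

Breadth-first toward 1:
  depth 0: {0}
  depth 1: {4}
  depth 2: {1}
depth(1)=2, e.g. tau·a

Answer: 2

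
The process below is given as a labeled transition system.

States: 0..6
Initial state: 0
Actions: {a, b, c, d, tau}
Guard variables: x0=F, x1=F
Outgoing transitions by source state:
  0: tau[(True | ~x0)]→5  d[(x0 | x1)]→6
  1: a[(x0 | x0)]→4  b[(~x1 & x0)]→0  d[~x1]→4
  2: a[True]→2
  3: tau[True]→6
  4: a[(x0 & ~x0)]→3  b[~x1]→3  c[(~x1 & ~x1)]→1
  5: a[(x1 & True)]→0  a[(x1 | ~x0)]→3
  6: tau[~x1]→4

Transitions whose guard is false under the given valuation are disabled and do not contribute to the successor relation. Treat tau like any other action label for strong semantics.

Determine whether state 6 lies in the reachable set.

Answer: REACHABLE

Trace:
8 transition(s) survive guard evaluation.
L0 = {0}
L1 = {5}  cumulative {0,5}
L2 = {3}  cumulative {0,3,5}
L3 = {6}  cumulative {0,3,5,6}
L4 = {4}  cumulative {0,3,4,5,6}
L5 = {1}  cumulative {0,1,3,4,5,6}
R = {0,1,3,4,5,6}
trace reaching 6: tau·a·tau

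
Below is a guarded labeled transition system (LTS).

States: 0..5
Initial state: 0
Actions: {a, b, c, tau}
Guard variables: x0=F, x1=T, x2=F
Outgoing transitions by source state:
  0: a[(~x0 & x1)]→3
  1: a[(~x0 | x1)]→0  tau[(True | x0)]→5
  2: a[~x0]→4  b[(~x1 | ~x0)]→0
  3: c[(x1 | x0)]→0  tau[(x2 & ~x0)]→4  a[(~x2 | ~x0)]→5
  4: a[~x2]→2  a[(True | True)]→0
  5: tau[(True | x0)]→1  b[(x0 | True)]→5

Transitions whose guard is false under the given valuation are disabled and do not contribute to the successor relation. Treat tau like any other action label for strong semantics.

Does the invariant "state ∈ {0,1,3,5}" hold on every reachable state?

Answer: INVARIANT HOLDS

Working:
Inv-set: {0,1,3,5}
Reach set: {0,1,3,5}
  0: ok
  1: ok
  3: ok
  5: ok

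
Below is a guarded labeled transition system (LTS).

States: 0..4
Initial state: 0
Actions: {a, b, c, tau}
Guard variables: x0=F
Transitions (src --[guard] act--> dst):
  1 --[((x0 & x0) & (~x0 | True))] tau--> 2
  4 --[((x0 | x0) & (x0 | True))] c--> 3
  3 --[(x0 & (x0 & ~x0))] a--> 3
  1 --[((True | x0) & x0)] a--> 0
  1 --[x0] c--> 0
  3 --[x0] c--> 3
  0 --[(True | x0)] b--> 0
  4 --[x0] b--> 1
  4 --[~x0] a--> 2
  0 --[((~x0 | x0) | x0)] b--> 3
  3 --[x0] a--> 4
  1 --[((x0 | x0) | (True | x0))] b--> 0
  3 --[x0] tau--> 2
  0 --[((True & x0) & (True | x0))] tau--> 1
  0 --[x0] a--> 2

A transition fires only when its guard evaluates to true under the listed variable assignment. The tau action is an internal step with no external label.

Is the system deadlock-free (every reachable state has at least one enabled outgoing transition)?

Reach set: {0,3}
  0: b→0  b→3  [deg 2]
  3: ∅  [STUCK]
witness 3: b

Answer: DEADLOCK at state 3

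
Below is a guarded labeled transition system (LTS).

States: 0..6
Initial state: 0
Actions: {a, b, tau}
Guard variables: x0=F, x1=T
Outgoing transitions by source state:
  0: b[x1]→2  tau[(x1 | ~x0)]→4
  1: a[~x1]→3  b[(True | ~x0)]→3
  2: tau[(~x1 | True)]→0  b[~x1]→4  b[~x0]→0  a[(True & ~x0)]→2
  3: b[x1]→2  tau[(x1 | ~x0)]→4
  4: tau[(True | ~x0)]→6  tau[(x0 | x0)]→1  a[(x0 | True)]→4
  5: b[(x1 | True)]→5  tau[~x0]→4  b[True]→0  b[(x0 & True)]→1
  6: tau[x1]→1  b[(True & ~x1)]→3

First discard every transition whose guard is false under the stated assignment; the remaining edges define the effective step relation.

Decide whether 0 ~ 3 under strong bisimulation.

Compute ~ classes (split until stable):
  P[0] = {{0,1,2,3,4,5,6}}
  P[1] = {{0,3,5},{1},{2},{4},{6}}
  P[2] = {{0,3},{1},{2},{4},{5},{6}}
stable after 3 split(s): 6 block(s)
[0]={0,3}  [3]={0,3}

Answer: BISIMILAR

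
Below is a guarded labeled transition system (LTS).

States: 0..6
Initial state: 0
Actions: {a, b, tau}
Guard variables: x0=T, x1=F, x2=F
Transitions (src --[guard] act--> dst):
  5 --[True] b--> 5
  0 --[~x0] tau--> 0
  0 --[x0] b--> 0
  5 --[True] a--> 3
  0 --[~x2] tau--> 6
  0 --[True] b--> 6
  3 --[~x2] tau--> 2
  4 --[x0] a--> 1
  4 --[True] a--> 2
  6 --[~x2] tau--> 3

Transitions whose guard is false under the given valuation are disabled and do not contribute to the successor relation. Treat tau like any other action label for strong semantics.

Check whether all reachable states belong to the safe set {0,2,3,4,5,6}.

Safe = {0,2,3,4,5,6}
R = {0,2,3,6}
  0: ok
  2: ok
  3: ok
  6: ok

Answer: INVARIANT HOLDS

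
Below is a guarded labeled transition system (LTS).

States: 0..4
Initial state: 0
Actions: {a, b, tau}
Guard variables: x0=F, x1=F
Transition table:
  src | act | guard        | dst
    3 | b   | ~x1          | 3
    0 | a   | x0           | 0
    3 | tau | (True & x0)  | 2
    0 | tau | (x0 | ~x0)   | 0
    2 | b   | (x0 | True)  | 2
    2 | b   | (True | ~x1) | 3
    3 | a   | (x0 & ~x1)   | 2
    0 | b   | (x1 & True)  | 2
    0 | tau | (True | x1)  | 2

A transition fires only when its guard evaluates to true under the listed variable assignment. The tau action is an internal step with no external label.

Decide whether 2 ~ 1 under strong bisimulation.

Answer: NOT BISIMILAR

Trace:
Refine partition for ~:
  round 0: {{0,1,2,3,4}}
  round 1: {{0},{1,4},{2,3}}
stable after 2 split(s): 3 block(s)
2∈{2,3}, 1∈{1,4}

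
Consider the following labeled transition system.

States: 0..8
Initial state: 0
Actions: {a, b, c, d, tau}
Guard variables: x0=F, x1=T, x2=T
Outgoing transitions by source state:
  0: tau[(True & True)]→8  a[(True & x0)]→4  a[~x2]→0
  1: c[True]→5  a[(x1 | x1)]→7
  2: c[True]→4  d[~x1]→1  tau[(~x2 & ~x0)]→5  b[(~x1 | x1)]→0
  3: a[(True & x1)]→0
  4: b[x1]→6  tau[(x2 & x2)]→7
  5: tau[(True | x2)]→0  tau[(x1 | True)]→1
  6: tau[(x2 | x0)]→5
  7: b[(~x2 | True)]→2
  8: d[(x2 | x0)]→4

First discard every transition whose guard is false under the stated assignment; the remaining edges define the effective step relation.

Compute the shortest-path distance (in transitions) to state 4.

Breadth-first toward 4:
  Layer 0: {0}
  Layer 1: {8}
  Layer 2: {4}
depth(4)=2, e.g. tau·d

Answer: 2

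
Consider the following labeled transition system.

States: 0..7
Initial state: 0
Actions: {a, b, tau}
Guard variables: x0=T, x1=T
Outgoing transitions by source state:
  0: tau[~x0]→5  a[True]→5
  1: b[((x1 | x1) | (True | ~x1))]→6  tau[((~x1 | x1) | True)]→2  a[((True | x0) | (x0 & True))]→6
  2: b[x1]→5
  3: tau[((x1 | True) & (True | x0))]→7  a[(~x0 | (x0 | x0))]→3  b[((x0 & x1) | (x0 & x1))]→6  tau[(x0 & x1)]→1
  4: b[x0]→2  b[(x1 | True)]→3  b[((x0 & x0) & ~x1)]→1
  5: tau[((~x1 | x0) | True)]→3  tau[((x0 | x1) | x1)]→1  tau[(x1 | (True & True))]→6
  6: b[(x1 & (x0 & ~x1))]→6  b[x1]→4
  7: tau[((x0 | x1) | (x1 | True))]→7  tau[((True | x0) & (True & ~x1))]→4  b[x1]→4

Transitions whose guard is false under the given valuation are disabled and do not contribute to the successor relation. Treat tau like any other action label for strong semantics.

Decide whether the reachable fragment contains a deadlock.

Answer: DEADLOCK-FREE

Trace:
Reachable = {0,1,2,3,4,5,6,7}
  0: a→5  [1 out]
  1: a→6  b→6  tau→2  [3 out]
  2: b→5  [1 out]
  3: a→3  b→6  tau→1  tau→7  [4 out]
  4: b→2  b→3  [2 out]
  5: tau→1  tau→3  tau→6  [3 out]
  6: b→4  [1 out]
  7: b→4  tau→7  [2 out]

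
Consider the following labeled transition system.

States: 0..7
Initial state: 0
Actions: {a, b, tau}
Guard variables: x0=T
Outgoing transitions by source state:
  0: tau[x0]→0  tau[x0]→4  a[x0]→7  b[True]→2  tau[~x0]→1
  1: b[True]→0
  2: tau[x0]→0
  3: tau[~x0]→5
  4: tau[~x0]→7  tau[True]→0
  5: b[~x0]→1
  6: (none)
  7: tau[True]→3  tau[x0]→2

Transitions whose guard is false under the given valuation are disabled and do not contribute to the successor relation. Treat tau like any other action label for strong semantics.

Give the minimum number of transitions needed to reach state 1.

Answer: UNREACHABLE

Working:
Layered search for 1:
  Layer 0: {0}
  Layer 1: {2,4,7}
  Layer 2: {3}
1 never appears.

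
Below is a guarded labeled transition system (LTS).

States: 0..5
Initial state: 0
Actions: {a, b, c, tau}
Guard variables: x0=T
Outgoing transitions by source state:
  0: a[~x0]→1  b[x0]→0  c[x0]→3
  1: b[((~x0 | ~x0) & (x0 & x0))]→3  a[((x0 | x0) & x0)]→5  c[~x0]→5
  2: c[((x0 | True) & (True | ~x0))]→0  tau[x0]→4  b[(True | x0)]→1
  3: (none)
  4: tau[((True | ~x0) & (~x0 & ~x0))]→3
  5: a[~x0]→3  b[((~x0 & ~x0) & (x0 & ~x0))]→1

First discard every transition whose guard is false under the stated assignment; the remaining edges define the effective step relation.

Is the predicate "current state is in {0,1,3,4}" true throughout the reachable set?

Inv-set: {0,1,3,4}
R = {0,3}
  0: safe
  3: safe

Answer: INVARIANT HOLDS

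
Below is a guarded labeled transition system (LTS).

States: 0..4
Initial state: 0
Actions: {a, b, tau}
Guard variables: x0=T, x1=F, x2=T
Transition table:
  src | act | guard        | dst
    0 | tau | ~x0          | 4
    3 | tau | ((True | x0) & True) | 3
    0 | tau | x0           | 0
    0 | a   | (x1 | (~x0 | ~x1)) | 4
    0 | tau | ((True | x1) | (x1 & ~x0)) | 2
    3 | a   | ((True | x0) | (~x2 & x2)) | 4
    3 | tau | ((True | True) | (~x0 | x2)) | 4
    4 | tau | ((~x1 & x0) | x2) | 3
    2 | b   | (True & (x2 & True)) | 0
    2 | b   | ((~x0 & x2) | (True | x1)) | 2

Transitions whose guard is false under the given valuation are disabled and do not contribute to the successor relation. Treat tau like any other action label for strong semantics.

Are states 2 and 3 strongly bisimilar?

Answer: NOT BISIMILAR

Trace:
Compute ~ classes (split until stable):
  P[0] = {{0,1,2,3,4}}
  P[1] = {{0,3},{1},{2},{4}}
  P[2] = {{0},{1},{2},{3},{4}}
stable after 3 split(s): 5 block(s)
2∈{2}, 3∈{3}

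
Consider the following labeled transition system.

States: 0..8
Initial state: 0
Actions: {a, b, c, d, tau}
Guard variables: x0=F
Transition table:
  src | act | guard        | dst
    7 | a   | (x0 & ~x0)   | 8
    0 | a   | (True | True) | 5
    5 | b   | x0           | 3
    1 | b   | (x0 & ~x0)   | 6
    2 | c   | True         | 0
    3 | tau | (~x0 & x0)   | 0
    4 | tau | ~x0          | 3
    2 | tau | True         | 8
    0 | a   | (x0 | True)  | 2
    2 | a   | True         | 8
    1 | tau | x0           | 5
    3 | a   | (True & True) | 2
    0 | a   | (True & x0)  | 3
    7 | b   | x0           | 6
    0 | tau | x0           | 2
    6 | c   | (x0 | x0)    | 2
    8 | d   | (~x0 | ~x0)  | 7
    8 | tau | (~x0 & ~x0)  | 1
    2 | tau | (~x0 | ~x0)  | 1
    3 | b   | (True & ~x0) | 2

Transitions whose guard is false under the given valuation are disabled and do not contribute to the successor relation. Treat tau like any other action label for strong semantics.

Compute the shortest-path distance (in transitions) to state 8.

Layered search for 8:
  L0 = {0}
  L1 = {2,5}
  L2 = {1,8}
depth(8)=2, e.g. a·a

Answer: 2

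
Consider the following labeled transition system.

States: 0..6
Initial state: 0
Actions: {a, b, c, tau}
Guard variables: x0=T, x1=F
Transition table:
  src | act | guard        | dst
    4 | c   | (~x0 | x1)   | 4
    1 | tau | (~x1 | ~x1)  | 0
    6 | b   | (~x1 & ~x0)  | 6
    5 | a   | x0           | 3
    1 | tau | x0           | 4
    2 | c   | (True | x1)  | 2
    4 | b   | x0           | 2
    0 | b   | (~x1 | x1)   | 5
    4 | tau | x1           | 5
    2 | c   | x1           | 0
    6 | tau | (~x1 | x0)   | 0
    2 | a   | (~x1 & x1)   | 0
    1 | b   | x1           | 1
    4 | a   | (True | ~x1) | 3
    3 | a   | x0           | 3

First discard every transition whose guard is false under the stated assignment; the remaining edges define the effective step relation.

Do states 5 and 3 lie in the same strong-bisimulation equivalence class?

Answer: BISIMILAR

Working:
Compute ~ classes (split until stable):
  P[0] = {{0,1,2,3,4,5,6}}
  P[1] = {{0},{1,6},{2},{3,5},{4}}
  P[2] = {{0},{1},{2},{3,5},{4},{6}}
Fixed point at round 3; 6 class(es).
[5]={3,5}  [3]={3,5}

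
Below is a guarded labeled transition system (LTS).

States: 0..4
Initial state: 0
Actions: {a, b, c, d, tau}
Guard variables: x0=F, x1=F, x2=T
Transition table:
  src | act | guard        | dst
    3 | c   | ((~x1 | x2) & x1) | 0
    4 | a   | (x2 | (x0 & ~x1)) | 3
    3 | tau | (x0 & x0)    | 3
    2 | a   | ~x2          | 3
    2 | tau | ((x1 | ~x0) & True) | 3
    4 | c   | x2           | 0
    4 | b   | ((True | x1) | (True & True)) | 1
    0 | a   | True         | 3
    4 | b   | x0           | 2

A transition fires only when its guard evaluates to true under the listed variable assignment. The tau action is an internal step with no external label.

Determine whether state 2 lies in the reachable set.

Answer: UNREACHABLE

Analysis:
Guard filter leaves 5 enabled edge(s).
L0 = {0}
L1 = {3}  total {0,3}
Reachable = {0,3}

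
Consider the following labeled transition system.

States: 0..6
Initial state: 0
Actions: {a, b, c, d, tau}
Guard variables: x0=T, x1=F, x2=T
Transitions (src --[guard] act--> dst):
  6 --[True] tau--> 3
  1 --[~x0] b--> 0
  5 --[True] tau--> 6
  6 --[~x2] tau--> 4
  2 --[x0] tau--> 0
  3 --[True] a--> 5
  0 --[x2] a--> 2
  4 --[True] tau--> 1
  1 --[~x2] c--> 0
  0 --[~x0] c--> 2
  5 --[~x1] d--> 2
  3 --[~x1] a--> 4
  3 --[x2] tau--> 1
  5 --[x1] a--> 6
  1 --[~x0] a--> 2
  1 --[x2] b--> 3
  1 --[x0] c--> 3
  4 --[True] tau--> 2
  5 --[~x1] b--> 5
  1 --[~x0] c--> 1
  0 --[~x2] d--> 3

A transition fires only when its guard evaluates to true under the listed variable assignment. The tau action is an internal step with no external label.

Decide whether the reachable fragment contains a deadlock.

Answer: DEADLOCK-FREE

Analysis:
Reachable = {0,2}
  0: a→2  [1 exit(s)]
  2: tau→0  [1 exit(s)]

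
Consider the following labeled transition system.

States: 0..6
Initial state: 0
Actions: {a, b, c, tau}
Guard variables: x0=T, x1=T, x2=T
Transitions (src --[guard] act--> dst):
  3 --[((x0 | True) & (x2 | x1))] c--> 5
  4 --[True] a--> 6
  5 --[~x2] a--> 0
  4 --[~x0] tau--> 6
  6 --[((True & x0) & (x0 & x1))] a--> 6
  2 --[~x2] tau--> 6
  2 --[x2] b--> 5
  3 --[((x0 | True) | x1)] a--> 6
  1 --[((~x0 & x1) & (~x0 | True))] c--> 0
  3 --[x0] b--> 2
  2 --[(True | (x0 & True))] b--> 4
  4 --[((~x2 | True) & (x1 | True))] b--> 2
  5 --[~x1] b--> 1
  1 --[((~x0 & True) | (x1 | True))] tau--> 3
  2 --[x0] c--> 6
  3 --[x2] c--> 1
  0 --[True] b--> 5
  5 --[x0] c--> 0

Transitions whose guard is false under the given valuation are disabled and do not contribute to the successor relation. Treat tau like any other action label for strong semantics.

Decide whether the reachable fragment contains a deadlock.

R = {0,5}
  0: b→5  [1 exit(s)]
  5: c→0  [1 exit(s)]

Answer: DEADLOCK-FREE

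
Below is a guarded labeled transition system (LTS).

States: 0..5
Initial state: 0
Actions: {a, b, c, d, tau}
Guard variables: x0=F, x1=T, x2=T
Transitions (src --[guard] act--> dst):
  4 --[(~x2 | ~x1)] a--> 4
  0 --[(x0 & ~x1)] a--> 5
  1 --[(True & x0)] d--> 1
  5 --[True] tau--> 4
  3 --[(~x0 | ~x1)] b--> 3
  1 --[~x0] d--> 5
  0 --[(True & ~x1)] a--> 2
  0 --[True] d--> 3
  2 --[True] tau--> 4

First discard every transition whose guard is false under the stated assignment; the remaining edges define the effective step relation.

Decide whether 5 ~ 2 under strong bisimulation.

Compute ~ classes (split until stable):
  round 0: {{0,1,2,3,4,5}}
  round 1: {{0,1},{2,5},{3},{4}}
  round 2: {{0},{1},{2,5},{3},{4}}
stable after 3 split(s): 5 block(s)
class of 5: {2,5}; class of 2: {2,5}

Answer: BISIMILAR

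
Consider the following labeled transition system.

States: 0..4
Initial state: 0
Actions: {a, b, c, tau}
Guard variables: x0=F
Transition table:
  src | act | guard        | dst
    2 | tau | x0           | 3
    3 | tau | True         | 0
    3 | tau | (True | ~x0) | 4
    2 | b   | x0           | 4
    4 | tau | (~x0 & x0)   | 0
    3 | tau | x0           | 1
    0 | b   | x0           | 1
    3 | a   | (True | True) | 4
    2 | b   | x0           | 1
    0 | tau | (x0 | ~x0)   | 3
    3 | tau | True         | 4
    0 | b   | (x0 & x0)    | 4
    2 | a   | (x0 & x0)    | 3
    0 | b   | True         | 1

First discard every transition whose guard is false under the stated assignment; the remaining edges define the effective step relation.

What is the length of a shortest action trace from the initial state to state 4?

Layered search for 4:
  L0 = {0}
  L1 = {1,3}
  L2 = {4}
4 enters at depth 2; path tau·a

Answer: 2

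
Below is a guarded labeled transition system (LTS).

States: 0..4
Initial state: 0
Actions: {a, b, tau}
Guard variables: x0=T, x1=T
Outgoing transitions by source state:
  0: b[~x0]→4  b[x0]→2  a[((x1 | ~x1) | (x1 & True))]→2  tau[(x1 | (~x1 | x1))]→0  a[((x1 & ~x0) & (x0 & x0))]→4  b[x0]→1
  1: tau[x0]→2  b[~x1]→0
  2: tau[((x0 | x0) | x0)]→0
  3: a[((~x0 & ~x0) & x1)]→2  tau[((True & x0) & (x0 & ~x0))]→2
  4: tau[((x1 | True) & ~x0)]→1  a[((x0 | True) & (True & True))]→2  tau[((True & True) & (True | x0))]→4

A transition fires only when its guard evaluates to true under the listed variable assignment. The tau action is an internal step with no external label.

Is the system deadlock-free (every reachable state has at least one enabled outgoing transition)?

R = {0,1,2}
  0: a→2  b→1  b→2  tau→0  [4 exit(s)]
  1: tau→2  [1 exit(s)]
  2: tau→0  [1 exit(s)]

Answer: DEADLOCK-FREE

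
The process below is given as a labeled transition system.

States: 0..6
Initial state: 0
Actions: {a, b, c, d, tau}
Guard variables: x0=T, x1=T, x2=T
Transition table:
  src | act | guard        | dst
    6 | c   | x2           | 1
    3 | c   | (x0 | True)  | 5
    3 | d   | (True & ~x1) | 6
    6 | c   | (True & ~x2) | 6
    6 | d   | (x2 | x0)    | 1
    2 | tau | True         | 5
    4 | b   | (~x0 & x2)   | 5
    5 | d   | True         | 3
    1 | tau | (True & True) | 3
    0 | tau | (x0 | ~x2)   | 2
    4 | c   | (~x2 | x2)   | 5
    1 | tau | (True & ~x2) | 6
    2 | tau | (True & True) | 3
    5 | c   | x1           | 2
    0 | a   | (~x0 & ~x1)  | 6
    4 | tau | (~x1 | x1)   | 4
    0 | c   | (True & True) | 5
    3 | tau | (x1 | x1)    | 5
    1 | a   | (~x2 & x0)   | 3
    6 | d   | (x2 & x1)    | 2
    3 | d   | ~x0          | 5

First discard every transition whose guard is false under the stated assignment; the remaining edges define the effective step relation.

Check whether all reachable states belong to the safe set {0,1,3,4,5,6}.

Safe = {0,1,3,4,5,6}
R = {0,2,3,5}
  0: ✓
  2: ✗ unsafe
  3: ✓
  5: ✓
counterexample path to 2: tau

Answer: INVARIANT VIOLATED at state 2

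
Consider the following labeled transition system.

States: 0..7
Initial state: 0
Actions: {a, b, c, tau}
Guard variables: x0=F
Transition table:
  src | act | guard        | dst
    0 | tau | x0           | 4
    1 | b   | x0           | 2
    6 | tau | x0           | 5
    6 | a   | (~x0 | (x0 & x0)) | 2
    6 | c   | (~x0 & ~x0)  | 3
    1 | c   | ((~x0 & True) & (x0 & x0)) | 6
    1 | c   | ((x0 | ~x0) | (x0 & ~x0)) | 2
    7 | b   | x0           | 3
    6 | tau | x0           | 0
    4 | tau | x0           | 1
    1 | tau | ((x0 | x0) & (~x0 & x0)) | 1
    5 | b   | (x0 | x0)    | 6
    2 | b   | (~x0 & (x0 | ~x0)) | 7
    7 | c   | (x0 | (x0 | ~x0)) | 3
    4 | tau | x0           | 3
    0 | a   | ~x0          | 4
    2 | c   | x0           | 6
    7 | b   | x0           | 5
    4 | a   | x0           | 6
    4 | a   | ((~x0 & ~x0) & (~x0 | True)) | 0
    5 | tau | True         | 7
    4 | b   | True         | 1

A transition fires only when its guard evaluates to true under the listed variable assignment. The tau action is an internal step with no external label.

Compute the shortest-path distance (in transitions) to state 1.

Answer: 2

Working:
Layered search for 1:
  depth 0: {0}
  depth 1: {4}
  depth 2: {1}
depth(1)=2, e.g. a·b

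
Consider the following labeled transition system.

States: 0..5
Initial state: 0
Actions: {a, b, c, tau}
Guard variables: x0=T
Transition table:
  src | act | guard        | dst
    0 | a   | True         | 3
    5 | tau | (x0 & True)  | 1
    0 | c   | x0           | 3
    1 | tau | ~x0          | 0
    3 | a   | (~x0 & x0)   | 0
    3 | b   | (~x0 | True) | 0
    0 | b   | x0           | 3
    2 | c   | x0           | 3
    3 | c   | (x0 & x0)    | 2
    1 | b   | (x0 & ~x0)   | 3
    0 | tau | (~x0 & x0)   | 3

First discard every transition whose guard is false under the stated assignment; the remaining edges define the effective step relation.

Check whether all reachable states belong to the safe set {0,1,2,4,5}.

Inv-set: {0,1,2,4,5}
R = {0,2,3}
  0: ✓
  2: ✓
  3: VIOLATES
reach 3 via a — violates

Answer: INVARIANT VIOLATED at state 3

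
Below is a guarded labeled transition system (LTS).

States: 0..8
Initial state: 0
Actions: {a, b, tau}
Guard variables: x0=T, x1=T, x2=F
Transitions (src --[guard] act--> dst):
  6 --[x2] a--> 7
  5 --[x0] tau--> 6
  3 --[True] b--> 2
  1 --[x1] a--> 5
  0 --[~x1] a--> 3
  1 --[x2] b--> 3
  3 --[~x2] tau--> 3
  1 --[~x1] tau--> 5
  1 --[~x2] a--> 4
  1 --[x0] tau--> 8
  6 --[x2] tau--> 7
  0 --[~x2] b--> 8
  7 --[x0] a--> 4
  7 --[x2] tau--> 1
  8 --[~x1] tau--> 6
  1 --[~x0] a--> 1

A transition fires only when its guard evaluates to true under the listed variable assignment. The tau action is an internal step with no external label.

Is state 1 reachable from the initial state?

Answer: UNREACHABLE

Analysis:
Guard filter leaves 8 enabled edge(s).
L0 = {0}
L1 = {8}  cumulative {0,8}
Reach set: {0,8}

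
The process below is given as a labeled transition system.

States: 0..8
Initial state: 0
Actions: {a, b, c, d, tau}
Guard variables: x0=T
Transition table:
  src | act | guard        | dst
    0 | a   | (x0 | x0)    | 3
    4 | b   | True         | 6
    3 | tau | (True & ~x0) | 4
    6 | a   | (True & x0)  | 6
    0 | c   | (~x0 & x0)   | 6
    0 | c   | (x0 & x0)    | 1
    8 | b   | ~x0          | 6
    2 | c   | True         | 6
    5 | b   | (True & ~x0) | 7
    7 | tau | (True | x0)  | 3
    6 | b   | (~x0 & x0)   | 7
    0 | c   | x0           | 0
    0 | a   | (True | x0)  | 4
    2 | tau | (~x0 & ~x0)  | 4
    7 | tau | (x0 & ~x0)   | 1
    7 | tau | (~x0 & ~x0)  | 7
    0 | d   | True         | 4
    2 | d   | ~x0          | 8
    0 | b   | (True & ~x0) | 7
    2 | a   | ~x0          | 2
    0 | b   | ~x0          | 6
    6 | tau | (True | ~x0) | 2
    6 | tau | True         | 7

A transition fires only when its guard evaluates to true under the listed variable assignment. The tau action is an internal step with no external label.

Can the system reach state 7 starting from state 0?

11 transition(s) survive guard evaluation.
Layer 0: {0}
Layer 1: {1,3,4}  total {0,1,3,4}
Layer 2: {6}  total {0,1,3,4,6}
Layer 3: {2,7}  total {0,1,2,3,4,6,7}
R = {0,1,2,3,4,6,7}
trace reaching 7: a·b·tau

Answer: REACHABLE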